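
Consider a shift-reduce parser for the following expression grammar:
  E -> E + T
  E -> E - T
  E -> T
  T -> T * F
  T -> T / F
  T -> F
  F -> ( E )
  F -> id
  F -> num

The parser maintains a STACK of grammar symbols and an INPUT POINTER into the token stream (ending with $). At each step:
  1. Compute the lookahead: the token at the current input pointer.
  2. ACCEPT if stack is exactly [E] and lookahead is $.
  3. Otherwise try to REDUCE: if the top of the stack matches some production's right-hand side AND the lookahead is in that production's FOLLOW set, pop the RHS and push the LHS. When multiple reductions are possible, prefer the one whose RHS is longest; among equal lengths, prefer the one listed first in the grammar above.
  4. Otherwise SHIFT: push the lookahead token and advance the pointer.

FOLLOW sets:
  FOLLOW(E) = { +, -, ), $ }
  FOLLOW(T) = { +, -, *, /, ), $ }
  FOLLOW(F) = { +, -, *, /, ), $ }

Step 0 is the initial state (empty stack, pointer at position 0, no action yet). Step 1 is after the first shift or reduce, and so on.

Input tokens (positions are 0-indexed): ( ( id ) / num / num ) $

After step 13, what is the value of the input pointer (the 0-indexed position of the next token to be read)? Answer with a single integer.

Step 1: shift (. Stack=[(] ptr=1 lookahead=( remaining=[( id ) / num / num ) $]
Step 2: shift (. Stack=[( (] ptr=2 lookahead=id remaining=[id ) / num / num ) $]
Step 3: shift id. Stack=[( ( id] ptr=3 lookahead=) remaining=[) / num / num ) $]
Step 4: reduce F->id. Stack=[( ( F] ptr=3 lookahead=) remaining=[) / num / num ) $]
Step 5: reduce T->F. Stack=[( ( T] ptr=3 lookahead=) remaining=[) / num / num ) $]
Step 6: reduce E->T. Stack=[( ( E] ptr=3 lookahead=) remaining=[) / num / num ) $]
Step 7: shift ). Stack=[( ( E )] ptr=4 lookahead=/ remaining=[/ num / num ) $]
Step 8: reduce F->( E ). Stack=[( F] ptr=4 lookahead=/ remaining=[/ num / num ) $]
Step 9: reduce T->F. Stack=[( T] ptr=4 lookahead=/ remaining=[/ num / num ) $]
Step 10: shift /. Stack=[( T /] ptr=5 lookahead=num remaining=[num / num ) $]
Step 11: shift num. Stack=[( T / num] ptr=6 lookahead=/ remaining=[/ num ) $]
Step 12: reduce F->num. Stack=[( T / F] ptr=6 lookahead=/ remaining=[/ num ) $]
Step 13: reduce T->T / F. Stack=[( T] ptr=6 lookahead=/ remaining=[/ num ) $]

Answer: 6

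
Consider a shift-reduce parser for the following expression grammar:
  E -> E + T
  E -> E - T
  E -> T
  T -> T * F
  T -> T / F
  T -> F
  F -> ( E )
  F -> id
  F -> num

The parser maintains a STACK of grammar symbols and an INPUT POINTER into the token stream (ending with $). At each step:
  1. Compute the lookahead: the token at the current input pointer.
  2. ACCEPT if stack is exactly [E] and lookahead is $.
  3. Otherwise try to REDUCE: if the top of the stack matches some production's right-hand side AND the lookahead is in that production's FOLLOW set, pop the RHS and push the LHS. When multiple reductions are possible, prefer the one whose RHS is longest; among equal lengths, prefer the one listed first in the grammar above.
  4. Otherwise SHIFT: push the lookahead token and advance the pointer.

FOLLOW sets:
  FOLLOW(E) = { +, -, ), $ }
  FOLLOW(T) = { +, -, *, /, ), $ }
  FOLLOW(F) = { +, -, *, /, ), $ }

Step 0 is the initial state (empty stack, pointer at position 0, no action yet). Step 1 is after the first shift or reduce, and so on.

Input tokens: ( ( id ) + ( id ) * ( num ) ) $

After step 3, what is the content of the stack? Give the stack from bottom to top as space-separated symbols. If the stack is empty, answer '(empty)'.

Step 1: shift (. Stack=[(] ptr=1 lookahead=( remaining=[( id ) + ( id ) * ( num ) ) $]
Step 2: shift (. Stack=[( (] ptr=2 lookahead=id remaining=[id ) + ( id ) * ( num ) ) $]
Step 3: shift id. Stack=[( ( id] ptr=3 lookahead=) remaining=[) + ( id ) * ( num ) ) $]

Answer: ( ( id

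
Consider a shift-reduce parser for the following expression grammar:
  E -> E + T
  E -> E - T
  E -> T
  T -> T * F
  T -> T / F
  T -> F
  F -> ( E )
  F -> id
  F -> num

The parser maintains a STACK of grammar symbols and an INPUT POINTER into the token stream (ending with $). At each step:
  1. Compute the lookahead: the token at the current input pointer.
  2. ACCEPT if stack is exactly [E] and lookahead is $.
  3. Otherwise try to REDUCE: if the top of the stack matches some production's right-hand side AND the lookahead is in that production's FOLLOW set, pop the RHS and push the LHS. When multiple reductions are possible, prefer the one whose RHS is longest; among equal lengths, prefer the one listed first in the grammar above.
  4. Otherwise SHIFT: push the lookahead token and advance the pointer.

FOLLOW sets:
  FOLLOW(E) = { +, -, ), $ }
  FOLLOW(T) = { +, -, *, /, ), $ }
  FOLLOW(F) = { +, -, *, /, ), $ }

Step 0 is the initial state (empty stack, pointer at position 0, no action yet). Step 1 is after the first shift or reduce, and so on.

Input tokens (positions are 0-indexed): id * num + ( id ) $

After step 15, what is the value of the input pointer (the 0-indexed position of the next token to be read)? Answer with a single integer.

Answer: 7

Derivation:
Step 1: shift id. Stack=[id] ptr=1 lookahead=* remaining=[* num + ( id ) $]
Step 2: reduce F->id. Stack=[F] ptr=1 lookahead=* remaining=[* num + ( id ) $]
Step 3: reduce T->F. Stack=[T] ptr=1 lookahead=* remaining=[* num + ( id ) $]
Step 4: shift *. Stack=[T *] ptr=2 lookahead=num remaining=[num + ( id ) $]
Step 5: shift num. Stack=[T * num] ptr=3 lookahead=+ remaining=[+ ( id ) $]
Step 6: reduce F->num. Stack=[T * F] ptr=3 lookahead=+ remaining=[+ ( id ) $]
Step 7: reduce T->T * F. Stack=[T] ptr=3 lookahead=+ remaining=[+ ( id ) $]
Step 8: reduce E->T. Stack=[E] ptr=3 lookahead=+ remaining=[+ ( id ) $]
Step 9: shift +. Stack=[E +] ptr=4 lookahead=( remaining=[( id ) $]
Step 10: shift (. Stack=[E + (] ptr=5 lookahead=id remaining=[id ) $]
Step 11: shift id. Stack=[E + ( id] ptr=6 lookahead=) remaining=[) $]
Step 12: reduce F->id. Stack=[E + ( F] ptr=6 lookahead=) remaining=[) $]
Step 13: reduce T->F. Stack=[E + ( T] ptr=6 lookahead=) remaining=[) $]
Step 14: reduce E->T. Stack=[E + ( E] ptr=6 lookahead=) remaining=[) $]
Step 15: shift ). Stack=[E + ( E )] ptr=7 lookahead=$ remaining=[$]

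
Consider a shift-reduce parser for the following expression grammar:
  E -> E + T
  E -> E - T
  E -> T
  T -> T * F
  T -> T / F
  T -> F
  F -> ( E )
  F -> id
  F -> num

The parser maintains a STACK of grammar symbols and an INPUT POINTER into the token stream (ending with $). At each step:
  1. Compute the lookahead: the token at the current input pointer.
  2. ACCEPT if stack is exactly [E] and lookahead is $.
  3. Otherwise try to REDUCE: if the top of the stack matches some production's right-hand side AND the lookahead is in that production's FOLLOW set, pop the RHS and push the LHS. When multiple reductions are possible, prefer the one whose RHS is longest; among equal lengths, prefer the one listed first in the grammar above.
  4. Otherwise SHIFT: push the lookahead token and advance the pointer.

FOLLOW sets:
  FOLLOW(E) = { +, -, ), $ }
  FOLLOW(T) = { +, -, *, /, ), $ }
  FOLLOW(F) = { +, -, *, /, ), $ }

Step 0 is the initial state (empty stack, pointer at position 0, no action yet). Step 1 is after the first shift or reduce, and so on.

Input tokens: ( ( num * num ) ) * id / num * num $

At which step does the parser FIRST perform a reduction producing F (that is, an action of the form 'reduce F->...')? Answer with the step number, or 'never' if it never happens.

Step 1: shift (. Stack=[(] ptr=1 lookahead=( remaining=[( num * num ) ) * id / num * num $]
Step 2: shift (. Stack=[( (] ptr=2 lookahead=num remaining=[num * num ) ) * id / num * num $]
Step 3: shift num. Stack=[( ( num] ptr=3 lookahead=* remaining=[* num ) ) * id / num * num $]
Step 4: reduce F->num. Stack=[( ( F] ptr=3 lookahead=* remaining=[* num ) ) * id / num * num $]

Answer: 4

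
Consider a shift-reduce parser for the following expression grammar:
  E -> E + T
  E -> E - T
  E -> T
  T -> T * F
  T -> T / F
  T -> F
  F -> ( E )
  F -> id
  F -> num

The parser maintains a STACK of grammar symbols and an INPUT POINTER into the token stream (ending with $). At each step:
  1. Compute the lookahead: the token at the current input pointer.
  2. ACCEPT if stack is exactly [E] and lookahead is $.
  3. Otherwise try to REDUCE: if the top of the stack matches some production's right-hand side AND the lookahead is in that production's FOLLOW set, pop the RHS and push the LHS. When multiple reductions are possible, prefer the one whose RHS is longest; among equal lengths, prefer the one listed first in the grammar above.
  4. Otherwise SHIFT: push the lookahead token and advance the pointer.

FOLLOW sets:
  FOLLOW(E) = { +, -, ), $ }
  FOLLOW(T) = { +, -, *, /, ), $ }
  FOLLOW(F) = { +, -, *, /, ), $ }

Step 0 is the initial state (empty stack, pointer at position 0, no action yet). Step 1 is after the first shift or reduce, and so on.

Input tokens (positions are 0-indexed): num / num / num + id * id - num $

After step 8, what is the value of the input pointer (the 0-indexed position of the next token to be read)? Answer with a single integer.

Step 1: shift num. Stack=[num] ptr=1 lookahead=/ remaining=[/ num / num + id * id - num $]
Step 2: reduce F->num. Stack=[F] ptr=1 lookahead=/ remaining=[/ num / num + id * id - num $]
Step 3: reduce T->F. Stack=[T] ptr=1 lookahead=/ remaining=[/ num / num + id * id - num $]
Step 4: shift /. Stack=[T /] ptr=2 lookahead=num remaining=[num / num + id * id - num $]
Step 5: shift num. Stack=[T / num] ptr=3 lookahead=/ remaining=[/ num + id * id - num $]
Step 6: reduce F->num. Stack=[T / F] ptr=3 lookahead=/ remaining=[/ num + id * id - num $]
Step 7: reduce T->T / F. Stack=[T] ptr=3 lookahead=/ remaining=[/ num + id * id - num $]
Step 8: shift /. Stack=[T /] ptr=4 lookahead=num remaining=[num + id * id - num $]

Answer: 4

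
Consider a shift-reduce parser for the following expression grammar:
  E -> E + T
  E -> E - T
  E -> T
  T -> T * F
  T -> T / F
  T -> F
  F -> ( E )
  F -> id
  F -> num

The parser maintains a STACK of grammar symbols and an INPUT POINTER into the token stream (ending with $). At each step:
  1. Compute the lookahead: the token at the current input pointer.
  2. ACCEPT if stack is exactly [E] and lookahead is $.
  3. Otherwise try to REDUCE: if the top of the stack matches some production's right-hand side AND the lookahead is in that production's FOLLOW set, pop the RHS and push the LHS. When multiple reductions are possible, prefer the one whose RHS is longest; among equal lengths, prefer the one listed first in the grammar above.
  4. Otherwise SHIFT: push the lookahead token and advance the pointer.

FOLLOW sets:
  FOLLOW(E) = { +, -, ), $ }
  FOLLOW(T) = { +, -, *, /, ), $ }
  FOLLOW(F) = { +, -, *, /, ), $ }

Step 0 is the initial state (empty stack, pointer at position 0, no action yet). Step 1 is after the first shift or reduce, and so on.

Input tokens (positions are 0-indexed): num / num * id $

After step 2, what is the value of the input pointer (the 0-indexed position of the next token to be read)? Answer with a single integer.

Step 1: shift num. Stack=[num] ptr=1 lookahead=/ remaining=[/ num * id $]
Step 2: reduce F->num. Stack=[F] ptr=1 lookahead=/ remaining=[/ num * id $]

Answer: 1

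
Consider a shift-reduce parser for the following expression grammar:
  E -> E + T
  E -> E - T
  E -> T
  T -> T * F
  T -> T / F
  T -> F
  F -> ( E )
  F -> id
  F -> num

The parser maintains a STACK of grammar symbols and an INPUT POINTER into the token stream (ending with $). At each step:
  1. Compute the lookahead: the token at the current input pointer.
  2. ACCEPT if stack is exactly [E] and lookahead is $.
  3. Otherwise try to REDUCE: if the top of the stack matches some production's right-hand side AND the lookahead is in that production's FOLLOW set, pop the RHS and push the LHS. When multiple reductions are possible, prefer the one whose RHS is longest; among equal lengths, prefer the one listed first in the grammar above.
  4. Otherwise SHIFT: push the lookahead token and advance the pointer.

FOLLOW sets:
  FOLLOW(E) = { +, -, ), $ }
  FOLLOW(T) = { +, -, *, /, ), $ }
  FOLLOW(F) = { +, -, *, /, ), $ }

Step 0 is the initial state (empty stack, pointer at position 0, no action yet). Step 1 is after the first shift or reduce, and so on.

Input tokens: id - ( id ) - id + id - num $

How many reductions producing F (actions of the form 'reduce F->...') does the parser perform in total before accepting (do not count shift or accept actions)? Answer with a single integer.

Answer: 6

Derivation:
Step 1: shift id. Stack=[id] ptr=1 lookahead=- remaining=[- ( id ) - id + id - num $]
Step 2: reduce F->id. Stack=[F] ptr=1 lookahead=- remaining=[- ( id ) - id + id - num $]
Step 3: reduce T->F. Stack=[T] ptr=1 lookahead=- remaining=[- ( id ) - id + id - num $]
Step 4: reduce E->T. Stack=[E] ptr=1 lookahead=- remaining=[- ( id ) - id + id - num $]
Step 5: shift -. Stack=[E -] ptr=2 lookahead=( remaining=[( id ) - id + id - num $]
Step 6: shift (. Stack=[E - (] ptr=3 lookahead=id remaining=[id ) - id + id - num $]
Step 7: shift id. Stack=[E - ( id] ptr=4 lookahead=) remaining=[) - id + id - num $]
Step 8: reduce F->id. Stack=[E - ( F] ptr=4 lookahead=) remaining=[) - id + id - num $]
Step 9: reduce T->F. Stack=[E - ( T] ptr=4 lookahead=) remaining=[) - id + id - num $]
Step 10: reduce E->T. Stack=[E - ( E] ptr=4 lookahead=) remaining=[) - id + id - num $]
Step 11: shift ). Stack=[E - ( E )] ptr=5 lookahead=- remaining=[- id + id - num $]
Step 12: reduce F->( E ). Stack=[E - F] ptr=5 lookahead=- remaining=[- id + id - num $]
Step 13: reduce T->F. Stack=[E - T] ptr=5 lookahead=- remaining=[- id + id - num $]
Step 14: reduce E->E - T. Stack=[E] ptr=5 lookahead=- remaining=[- id + id - num $]
Step 15: shift -. Stack=[E -] ptr=6 lookahead=id remaining=[id + id - num $]
Step 16: shift id. Stack=[E - id] ptr=7 lookahead=+ remaining=[+ id - num $]
Step 17: reduce F->id. Stack=[E - F] ptr=7 lookahead=+ remaining=[+ id - num $]
Step 18: reduce T->F. Stack=[E - T] ptr=7 lookahead=+ remaining=[+ id - num $]
Step 19: reduce E->E - T. Stack=[E] ptr=7 lookahead=+ remaining=[+ id - num $]
Step 20: shift +. Stack=[E +] ptr=8 lookahead=id remaining=[id - num $]
Step 21: shift id. Stack=[E + id] ptr=9 lookahead=- remaining=[- num $]
Step 22: reduce F->id. Stack=[E + F] ptr=9 lookahead=- remaining=[- num $]
Step 23: reduce T->F. Stack=[E + T] ptr=9 lookahead=- remaining=[- num $]
Step 24: reduce E->E + T. Stack=[E] ptr=9 lookahead=- remaining=[- num $]
Step 25: shift -. Stack=[E -] ptr=10 lookahead=num remaining=[num $]
Step 26: shift num. Stack=[E - num] ptr=11 lookahead=$ remaining=[$]
Step 27: reduce F->num. Stack=[E - F] ptr=11 lookahead=$ remaining=[$]
Step 28: reduce T->F. Stack=[E - T] ptr=11 lookahead=$ remaining=[$]
Step 29: reduce E->E - T. Stack=[E] ptr=11 lookahead=$ remaining=[$]
Step 30: accept. Stack=[E] ptr=11 lookahead=$ remaining=[$]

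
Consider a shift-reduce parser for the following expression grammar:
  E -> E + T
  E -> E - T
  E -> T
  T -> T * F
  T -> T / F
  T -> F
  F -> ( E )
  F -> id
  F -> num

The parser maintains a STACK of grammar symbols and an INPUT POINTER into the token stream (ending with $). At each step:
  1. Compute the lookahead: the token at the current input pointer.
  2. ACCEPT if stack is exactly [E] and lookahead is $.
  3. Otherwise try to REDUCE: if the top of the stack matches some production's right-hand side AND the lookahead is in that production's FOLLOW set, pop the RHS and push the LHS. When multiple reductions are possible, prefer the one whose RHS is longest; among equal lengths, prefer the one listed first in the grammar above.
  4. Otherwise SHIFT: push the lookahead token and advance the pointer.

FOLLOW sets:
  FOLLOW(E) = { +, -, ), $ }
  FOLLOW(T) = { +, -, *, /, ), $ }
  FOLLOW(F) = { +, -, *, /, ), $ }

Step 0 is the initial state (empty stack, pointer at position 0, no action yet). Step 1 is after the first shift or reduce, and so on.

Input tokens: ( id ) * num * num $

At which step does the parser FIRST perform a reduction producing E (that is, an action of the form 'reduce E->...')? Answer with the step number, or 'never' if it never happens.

Answer: 5

Derivation:
Step 1: shift (. Stack=[(] ptr=1 lookahead=id remaining=[id ) * num * num $]
Step 2: shift id. Stack=[( id] ptr=2 lookahead=) remaining=[) * num * num $]
Step 3: reduce F->id. Stack=[( F] ptr=2 lookahead=) remaining=[) * num * num $]
Step 4: reduce T->F. Stack=[( T] ptr=2 lookahead=) remaining=[) * num * num $]
Step 5: reduce E->T. Stack=[( E] ptr=2 lookahead=) remaining=[) * num * num $]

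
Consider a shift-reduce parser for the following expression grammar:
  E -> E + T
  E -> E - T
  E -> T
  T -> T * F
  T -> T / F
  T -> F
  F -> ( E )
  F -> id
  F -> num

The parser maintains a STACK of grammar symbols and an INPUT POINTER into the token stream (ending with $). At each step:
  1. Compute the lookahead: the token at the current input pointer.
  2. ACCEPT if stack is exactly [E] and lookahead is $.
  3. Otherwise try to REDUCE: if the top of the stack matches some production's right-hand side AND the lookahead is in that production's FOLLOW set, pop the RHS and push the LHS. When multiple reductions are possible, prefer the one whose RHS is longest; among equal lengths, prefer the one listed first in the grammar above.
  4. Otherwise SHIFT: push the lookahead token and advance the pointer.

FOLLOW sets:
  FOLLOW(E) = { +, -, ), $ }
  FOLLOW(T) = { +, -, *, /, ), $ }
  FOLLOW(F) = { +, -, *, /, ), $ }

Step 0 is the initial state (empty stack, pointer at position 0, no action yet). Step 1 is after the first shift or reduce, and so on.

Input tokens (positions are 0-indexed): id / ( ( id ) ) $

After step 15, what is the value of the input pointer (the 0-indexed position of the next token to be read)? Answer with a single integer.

Step 1: shift id. Stack=[id] ptr=1 lookahead=/ remaining=[/ ( ( id ) ) $]
Step 2: reduce F->id. Stack=[F] ptr=1 lookahead=/ remaining=[/ ( ( id ) ) $]
Step 3: reduce T->F. Stack=[T] ptr=1 lookahead=/ remaining=[/ ( ( id ) ) $]
Step 4: shift /. Stack=[T /] ptr=2 lookahead=( remaining=[( ( id ) ) $]
Step 5: shift (. Stack=[T / (] ptr=3 lookahead=( remaining=[( id ) ) $]
Step 6: shift (. Stack=[T / ( (] ptr=4 lookahead=id remaining=[id ) ) $]
Step 7: shift id. Stack=[T / ( ( id] ptr=5 lookahead=) remaining=[) ) $]
Step 8: reduce F->id. Stack=[T / ( ( F] ptr=5 lookahead=) remaining=[) ) $]
Step 9: reduce T->F. Stack=[T / ( ( T] ptr=5 lookahead=) remaining=[) ) $]
Step 10: reduce E->T. Stack=[T / ( ( E] ptr=5 lookahead=) remaining=[) ) $]
Step 11: shift ). Stack=[T / ( ( E )] ptr=6 lookahead=) remaining=[) $]
Step 12: reduce F->( E ). Stack=[T / ( F] ptr=6 lookahead=) remaining=[) $]
Step 13: reduce T->F. Stack=[T / ( T] ptr=6 lookahead=) remaining=[) $]
Step 14: reduce E->T. Stack=[T / ( E] ptr=6 lookahead=) remaining=[) $]
Step 15: shift ). Stack=[T / ( E )] ptr=7 lookahead=$ remaining=[$]

Answer: 7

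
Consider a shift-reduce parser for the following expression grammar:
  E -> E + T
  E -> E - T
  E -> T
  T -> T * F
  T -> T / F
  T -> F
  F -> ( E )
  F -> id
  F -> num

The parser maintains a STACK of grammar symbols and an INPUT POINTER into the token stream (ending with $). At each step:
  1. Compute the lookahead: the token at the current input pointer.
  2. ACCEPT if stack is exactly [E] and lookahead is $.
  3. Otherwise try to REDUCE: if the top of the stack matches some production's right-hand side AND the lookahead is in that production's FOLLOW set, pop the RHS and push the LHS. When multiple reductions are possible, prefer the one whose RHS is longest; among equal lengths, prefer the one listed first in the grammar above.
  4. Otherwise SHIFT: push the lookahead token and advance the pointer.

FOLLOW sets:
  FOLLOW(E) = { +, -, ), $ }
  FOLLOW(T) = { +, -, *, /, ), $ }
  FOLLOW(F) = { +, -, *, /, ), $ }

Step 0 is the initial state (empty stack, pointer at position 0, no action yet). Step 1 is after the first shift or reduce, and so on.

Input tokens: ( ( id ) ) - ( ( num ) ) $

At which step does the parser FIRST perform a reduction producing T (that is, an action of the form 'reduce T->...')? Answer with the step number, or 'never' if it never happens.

Answer: 5

Derivation:
Step 1: shift (. Stack=[(] ptr=1 lookahead=( remaining=[( id ) ) - ( ( num ) ) $]
Step 2: shift (. Stack=[( (] ptr=2 lookahead=id remaining=[id ) ) - ( ( num ) ) $]
Step 3: shift id. Stack=[( ( id] ptr=3 lookahead=) remaining=[) ) - ( ( num ) ) $]
Step 4: reduce F->id. Stack=[( ( F] ptr=3 lookahead=) remaining=[) ) - ( ( num ) ) $]
Step 5: reduce T->F. Stack=[( ( T] ptr=3 lookahead=) remaining=[) ) - ( ( num ) ) $]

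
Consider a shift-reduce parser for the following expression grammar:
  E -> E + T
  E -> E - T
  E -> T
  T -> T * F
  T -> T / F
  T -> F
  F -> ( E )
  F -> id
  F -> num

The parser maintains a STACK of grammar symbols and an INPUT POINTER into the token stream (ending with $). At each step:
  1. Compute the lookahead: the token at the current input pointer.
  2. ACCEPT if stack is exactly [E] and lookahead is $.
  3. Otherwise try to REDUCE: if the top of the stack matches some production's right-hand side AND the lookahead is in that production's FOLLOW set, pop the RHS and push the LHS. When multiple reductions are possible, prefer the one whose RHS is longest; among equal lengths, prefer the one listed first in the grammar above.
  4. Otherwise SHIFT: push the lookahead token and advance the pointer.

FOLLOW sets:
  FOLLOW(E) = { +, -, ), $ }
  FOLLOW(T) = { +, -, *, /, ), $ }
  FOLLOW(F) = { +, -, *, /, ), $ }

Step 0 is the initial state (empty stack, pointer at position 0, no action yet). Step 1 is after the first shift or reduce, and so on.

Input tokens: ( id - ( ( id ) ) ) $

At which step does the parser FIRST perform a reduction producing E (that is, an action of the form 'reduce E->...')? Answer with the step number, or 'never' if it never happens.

Step 1: shift (. Stack=[(] ptr=1 lookahead=id remaining=[id - ( ( id ) ) ) $]
Step 2: shift id. Stack=[( id] ptr=2 lookahead=- remaining=[- ( ( id ) ) ) $]
Step 3: reduce F->id. Stack=[( F] ptr=2 lookahead=- remaining=[- ( ( id ) ) ) $]
Step 4: reduce T->F. Stack=[( T] ptr=2 lookahead=- remaining=[- ( ( id ) ) ) $]
Step 5: reduce E->T. Stack=[( E] ptr=2 lookahead=- remaining=[- ( ( id ) ) ) $]

Answer: 5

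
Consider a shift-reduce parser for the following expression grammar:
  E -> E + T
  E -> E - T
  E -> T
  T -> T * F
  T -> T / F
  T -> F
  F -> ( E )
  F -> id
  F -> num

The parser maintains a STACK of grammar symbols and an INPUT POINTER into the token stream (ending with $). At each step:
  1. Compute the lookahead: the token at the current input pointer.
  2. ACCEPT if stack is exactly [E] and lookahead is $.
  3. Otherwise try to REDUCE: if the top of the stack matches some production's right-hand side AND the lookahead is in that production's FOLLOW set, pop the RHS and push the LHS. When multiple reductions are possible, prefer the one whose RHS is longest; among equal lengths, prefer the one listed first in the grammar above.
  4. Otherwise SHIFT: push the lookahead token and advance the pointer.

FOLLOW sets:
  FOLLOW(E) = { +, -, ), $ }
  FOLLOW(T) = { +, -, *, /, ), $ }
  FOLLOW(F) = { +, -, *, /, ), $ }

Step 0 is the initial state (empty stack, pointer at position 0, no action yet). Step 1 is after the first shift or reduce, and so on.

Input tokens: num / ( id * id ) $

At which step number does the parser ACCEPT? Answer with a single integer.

Step 1: shift num. Stack=[num] ptr=1 lookahead=/ remaining=[/ ( id * id ) $]
Step 2: reduce F->num. Stack=[F] ptr=1 lookahead=/ remaining=[/ ( id * id ) $]
Step 3: reduce T->F. Stack=[T] ptr=1 lookahead=/ remaining=[/ ( id * id ) $]
Step 4: shift /. Stack=[T /] ptr=2 lookahead=( remaining=[( id * id ) $]
Step 5: shift (. Stack=[T / (] ptr=3 lookahead=id remaining=[id * id ) $]
Step 6: shift id. Stack=[T / ( id] ptr=4 lookahead=* remaining=[* id ) $]
Step 7: reduce F->id. Stack=[T / ( F] ptr=4 lookahead=* remaining=[* id ) $]
Step 8: reduce T->F. Stack=[T / ( T] ptr=4 lookahead=* remaining=[* id ) $]
Step 9: shift *. Stack=[T / ( T *] ptr=5 lookahead=id remaining=[id ) $]
Step 10: shift id. Stack=[T / ( T * id] ptr=6 lookahead=) remaining=[) $]
Step 11: reduce F->id. Stack=[T / ( T * F] ptr=6 lookahead=) remaining=[) $]
Step 12: reduce T->T * F. Stack=[T / ( T] ptr=6 lookahead=) remaining=[) $]
Step 13: reduce E->T. Stack=[T / ( E] ptr=6 lookahead=) remaining=[) $]
Step 14: shift ). Stack=[T / ( E )] ptr=7 lookahead=$ remaining=[$]
Step 15: reduce F->( E ). Stack=[T / F] ptr=7 lookahead=$ remaining=[$]
Step 16: reduce T->T / F. Stack=[T] ptr=7 lookahead=$ remaining=[$]
Step 17: reduce E->T. Stack=[E] ptr=7 lookahead=$ remaining=[$]
Step 18: accept. Stack=[E] ptr=7 lookahead=$ remaining=[$]

Answer: 18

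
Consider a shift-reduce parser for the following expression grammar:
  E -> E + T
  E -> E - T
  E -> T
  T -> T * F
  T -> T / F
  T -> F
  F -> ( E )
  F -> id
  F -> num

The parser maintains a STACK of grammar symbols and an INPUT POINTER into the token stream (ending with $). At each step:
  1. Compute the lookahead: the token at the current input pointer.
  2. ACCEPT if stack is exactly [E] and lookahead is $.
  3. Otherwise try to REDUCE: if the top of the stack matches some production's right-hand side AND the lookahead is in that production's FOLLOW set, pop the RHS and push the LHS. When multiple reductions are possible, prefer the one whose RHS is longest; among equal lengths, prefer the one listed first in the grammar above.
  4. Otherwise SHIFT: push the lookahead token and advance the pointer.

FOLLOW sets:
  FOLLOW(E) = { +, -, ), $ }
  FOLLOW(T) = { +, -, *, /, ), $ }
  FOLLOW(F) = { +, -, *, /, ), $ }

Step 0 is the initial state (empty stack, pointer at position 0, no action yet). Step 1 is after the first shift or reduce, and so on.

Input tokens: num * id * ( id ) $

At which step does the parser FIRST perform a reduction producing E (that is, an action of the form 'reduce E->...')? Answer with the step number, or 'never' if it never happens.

Step 1: shift num. Stack=[num] ptr=1 lookahead=* remaining=[* id * ( id ) $]
Step 2: reduce F->num. Stack=[F] ptr=1 lookahead=* remaining=[* id * ( id ) $]
Step 3: reduce T->F. Stack=[T] ptr=1 lookahead=* remaining=[* id * ( id ) $]
Step 4: shift *. Stack=[T *] ptr=2 lookahead=id remaining=[id * ( id ) $]
Step 5: shift id. Stack=[T * id] ptr=3 lookahead=* remaining=[* ( id ) $]
Step 6: reduce F->id. Stack=[T * F] ptr=3 lookahead=* remaining=[* ( id ) $]
Step 7: reduce T->T * F. Stack=[T] ptr=3 lookahead=* remaining=[* ( id ) $]
Step 8: shift *. Stack=[T *] ptr=4 lookahead=( remaining=[( id ) $]
Step 9: shift (. Stack=[T * (] ptr=5 lookahead=id remaining=[id ) $]
Step 10: shift id. Stack=[T * ( id] ptr=6 lookahead=) remaining=[) $]
Step 11: reduce F->id. Stack=[T * ( F] ptr=6 lookahead=) remaining=[) $]
Step 12: reduce T->F. Stack=[T * ( T] ptr=6 lookahead=) remaining=[) $]
Step 13: reduce E->T. Stack=[T * ( E] ptr=6 lookahead=) remaining=[) $]

Answer: 13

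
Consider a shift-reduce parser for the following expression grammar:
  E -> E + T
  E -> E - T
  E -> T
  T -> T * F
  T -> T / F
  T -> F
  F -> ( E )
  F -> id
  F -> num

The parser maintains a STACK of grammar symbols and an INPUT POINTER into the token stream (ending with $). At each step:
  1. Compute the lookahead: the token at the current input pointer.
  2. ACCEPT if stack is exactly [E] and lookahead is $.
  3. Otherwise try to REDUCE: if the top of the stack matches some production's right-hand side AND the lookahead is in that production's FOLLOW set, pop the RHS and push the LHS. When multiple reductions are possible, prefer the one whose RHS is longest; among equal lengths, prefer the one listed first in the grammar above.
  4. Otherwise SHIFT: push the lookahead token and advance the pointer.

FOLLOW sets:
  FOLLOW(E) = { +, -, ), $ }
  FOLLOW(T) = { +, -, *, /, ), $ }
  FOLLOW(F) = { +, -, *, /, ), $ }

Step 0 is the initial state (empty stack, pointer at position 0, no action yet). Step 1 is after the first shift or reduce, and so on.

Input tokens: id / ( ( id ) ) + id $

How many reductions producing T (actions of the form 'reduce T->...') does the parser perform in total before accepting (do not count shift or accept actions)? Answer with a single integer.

Answer: 5

Derivation:
Step 1: shift id. Stack=[id] ptr=1 lookahead=/ remaining=[/ ( ( id ) ) + id $]
Step 2: reduce F->id. Stack=[F] ptr=1 lookahead=/ remaining=[/ ( ( id ) ) + id $]
Step 3: reduce T->F. Stack=[T] ptr=1 lookahead=/ remaining=[/ ( ( id ) ) + id $]
Step 4: shift /. Stack=[T /] ptr=2 lookahead=( remaining=[( ( id ) ) + id $]
Step 5: shift (. Stack=[T / (] ptr=3 lookahead=( remaining=[( id ) ) + id $]
Step 6: shift (. Stack=[T / ( (] ptr=4 lookahead=id remaining=[id ) ) + id $]
Step 7: shift id. Stack=[T / ( ( id] ptr=5 lookahead=) remaining=[) ) + id $]
Step 8: reduce F->id. Stack=[T / ( ( F] ptr=5 lookahead=) remaining=[) ) + id $]
Step 9: reduce T->F. Stack=[T / ( ( T] ptr=5 lookahead=) remaining=[) ) + id $]
Step 10: reduce E->T. Stack=[T / ( ( E] ptr=5 lookahead=) remaining=[) ) + id $]
Step 11: shift ). Stack=[T / ( ( E )] ptr=6 lookahead=) remaining=[) + id $]
Step 12: reduce F->( E ). Stack=[T / ( F] ptr=6 lookahead=) remaining=[) + id $]
Step 13: reduce T->F. Stack=[T / ( T] ptr=6 lookahead=) remaining=[) + id $]
Step 14: reduce E->T. Stack=[T / ( E] ptr=6 lookahead=) remaining=[) + id $]
Step 15: shift ). Stack=[T / ( E )] ptr=7 lookahead=+ remaining=[+ id $]
Step 16: reduce F->( E ). Stack=[T / F] ptr=7 lookahead=+ remaining=[+ id $]
Step 17: reduce T->T / F. Stack=[T] ptr=7 lookahead=+ remaining=[+ id $]
Step 18: reduce E->T. Stack=[E] ptr=7 lookahead=+ remaining=[+ id $]
Step 19: shift +. Stack=[E +] ptr=8 lookahead=id remaining=[id $]
Step 20: shift id. Stack=[E + id] ptr=9 lookahead=$ remaining=[$]
Step 21: reduce F->id. Stack=[E + F] ptr=9 lookahead=$ remaining=[$]
Step 22: reduce T->F. Stack=[E + T] ptr=9 lookahead=$ remaining=[$]
Step 23: reduce E->E + T. Stack=[E] ptr=9 lookahead=$ remaining=[$]
Step 24: accept. Stack=[E] ptr=9 lookahead=$ remaining=[$]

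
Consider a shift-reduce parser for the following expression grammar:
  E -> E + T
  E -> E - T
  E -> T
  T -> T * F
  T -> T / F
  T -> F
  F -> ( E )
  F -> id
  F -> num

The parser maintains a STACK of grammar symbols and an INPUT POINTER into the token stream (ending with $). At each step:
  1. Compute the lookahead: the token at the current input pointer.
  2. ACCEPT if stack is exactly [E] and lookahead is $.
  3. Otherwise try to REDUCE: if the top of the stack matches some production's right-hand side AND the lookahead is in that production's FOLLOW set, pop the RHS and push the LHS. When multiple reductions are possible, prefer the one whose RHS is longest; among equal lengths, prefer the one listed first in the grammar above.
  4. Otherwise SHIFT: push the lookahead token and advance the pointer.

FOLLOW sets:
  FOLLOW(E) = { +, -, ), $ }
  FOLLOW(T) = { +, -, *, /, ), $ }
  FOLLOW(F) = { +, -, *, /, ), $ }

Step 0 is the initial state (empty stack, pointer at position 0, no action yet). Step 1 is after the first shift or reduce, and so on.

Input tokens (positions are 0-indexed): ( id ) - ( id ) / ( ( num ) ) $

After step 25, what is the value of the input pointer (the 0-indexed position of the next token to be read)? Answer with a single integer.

Step 1: shift (. Stack=[(] ptr=1 lookahead=id remaining=[id ) - ( id ) / ( ( num ) ) $]
Step 2: shift id. Stack=[( id] ptr=2 lookahead=) remaining=[) - ( id ) / ( ( num ) ) $]
Step 3: reduce F->id. Stack=[( F] ptr=2 lookahead=) remaining=[) - ( id ) / ( ( num ) ) $]
Step 4: reduce T->F. Stack=[( T] ptr=2 lookahead=) remaining=[) - ( id ) / ( ( num ) ) $]
Step 5: reduce E->T. Stack=[( E] ptr=2 lookahead=) remaining=[) - ( id ) / ( ( num ) ) $]
Step 6: shift ). Stack=[( E )] ptr=3 lookahead=- remaining=[- ( id ) / ( ( num ) ) $]
Step 7: reduce F->( E ). Stack=[F] ptr=3 lookahead=- remaining=[- ( id ) / ( ( num ) ) $]
Step 8: reduce T->F. Stack=[T] ptr=3 lookahead=- remaining=[- ( id ) / ( ( num ) ) $]
Step 9: reduce E->T. Stack=[E] ptr=3 lookahead=- remaining=[- ( id ) / ( ( num ) ) $]
Step 10: shift -. Stack=[E -] ptr=4 lookahead=( remaining=[( id ) / ( ( num ) ) $]
Step 11: shift (. Stack=[E - (] ptr=5 lookahead=id remaining=[id ) / ( ( num ) ) $]
Step 12: shift id. Stack=[E - ( id] ptr=6 lookahead=) remaining=[) / ( ( num ) ) $]
Step 13: reduce F->id. Stack=[E - ( F] ptr=6 lookahead=) remaining=[) / ( ( num ) ) $]
Step 14: reduce T->F. Stack=[E - ( T] ptr=6 lookahead=) remaining=[) / ( ( num ) ) $]
Step 15: reduce E->T. Stack=[E - ( E] ptr=6 lookahead=) remaining=[) / ( ( num ) ) $]
Step 16: shift ). Stack=[E - ( E )] ptr=7 lookahead=/ remaining=[/ ( ( num ) ) $]
Step 17: reduce F->( E ). Stack=[E - F] ptr=7 lookahead=/ remaining=[/ ( ( num ) ) $]
Step 18: reduce T->F. Stack=[E - T] ptr=7 lookahead=/ remaining=[/ ( ( num ) ) $]
Step 19: shift /. Stack=[E - T /] ptr=8 lookahead=( remaining=[( ( num ) ) $]
Step 20: shift (. Stack=[E - T / (] ptr=9 lookahead=( remaining=[( num ) ) $]
Step 21: shift (. Stack=[E - T / ( (] ptr=10 lookahead=num remaining=[num ) ) $]
Step 22: shift num. Stack=[E - T / ( ( num] ptr=11 lookahead=) remaining=[) ) $]
Step 23: reduce F->num. Stack=[E - T / ( ( F] ptr=11 lookahead=) remaining=[) ) $]
Step 24: reduce T->F. Stack=[E - T / ( ( T] ptr=11 lookahead=) remaining=[) ) $]
Step 25: reduce E->T. Stack=[E - T / ( ( E] ptr=11 lookahead=) remaining=[) ) $]

Answer: 11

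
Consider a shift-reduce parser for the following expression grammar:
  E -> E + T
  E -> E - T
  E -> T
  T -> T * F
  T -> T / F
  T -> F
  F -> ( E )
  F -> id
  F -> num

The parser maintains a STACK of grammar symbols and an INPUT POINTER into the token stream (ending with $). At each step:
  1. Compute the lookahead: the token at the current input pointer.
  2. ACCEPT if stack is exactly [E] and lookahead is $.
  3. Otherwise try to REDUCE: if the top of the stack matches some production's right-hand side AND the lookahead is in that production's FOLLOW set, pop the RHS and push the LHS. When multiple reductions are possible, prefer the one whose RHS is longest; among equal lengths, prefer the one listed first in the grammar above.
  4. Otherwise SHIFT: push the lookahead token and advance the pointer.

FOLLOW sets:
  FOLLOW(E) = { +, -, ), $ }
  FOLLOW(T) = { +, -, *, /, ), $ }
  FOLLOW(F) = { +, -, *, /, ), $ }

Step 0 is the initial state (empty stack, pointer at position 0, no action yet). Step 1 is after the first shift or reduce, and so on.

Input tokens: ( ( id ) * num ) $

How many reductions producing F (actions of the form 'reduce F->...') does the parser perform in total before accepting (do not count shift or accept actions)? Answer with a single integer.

Step 1: shift (. Stack=[(] ptr=1 lookahead=( remaining=[( id ) * num ) $]
Step 2: shift (. Stack=[( (] ptr=2 lookahead=id remaining=[id ) * num ) $]
Step 3: shift id. Stack=[( ( id] ptr=3 lookahead=) remaining=[) * num ) $]
Step 4: reduce F->id. Stack=[( ( F] ptr=3 lookahead=) remaining=[) * num ) $]
Step 5: reduce T->F. Stack=[( ( T] ptr=3 lookahead=) remaining=[) * num ) $]
Step 6: reduce E->T. Stack=[( ( E] ptr=3 lookahead=) remaining=[) * num ) $]
Step 7: shift ). Stack=[( ( E )] ptr=4 lookahead=* remaining=[* num ) $]
Step 8: reduce F->( E ). Stack=[( F] ptr=4 lookahead=* remaining=[* num ) $]
Step 9: reduce T->F. Stack=[( T] ptr=4 lookahead=* remaining=[* num ) $]
Step 10: shift *. Stack=[( T *] ptr=5 lookahead=num remaining=[num ) $]
Step 11: shift num. Stack=[( T * num] ptr=6 lookahead=) remaining=[) $]
Step 12: reduce F->num. Stack=[( T * F] ptr=6 lookahead=) remaining=[) $]
Step 13: reduce T->T * F. Stack=[( T] ptr=6 lookahead=) remaining=[) $]
Step 14: reduce E->T. Stack=[( E] ptr=6 lookahead=) remaining=[) $]
Step 15: shift ). Stack=[( E )] ptr=7 lookahead=$ remaining=[$]
Step 16: reduce F->( E ). Stack=[F] ptr=7 lookahead=$ remaining=[$]
Step 17: reduce T->F. Stack=[T] ptr=7 lookahead=$ remaining=[$]
Step 18: reduce E->T. Stack=[E] ptr=7 lookahead=$ remaining=[$]
Step 19: accept. Stack=[E] ptr=7 lookahead=$ remaining=[$]

Answer: 4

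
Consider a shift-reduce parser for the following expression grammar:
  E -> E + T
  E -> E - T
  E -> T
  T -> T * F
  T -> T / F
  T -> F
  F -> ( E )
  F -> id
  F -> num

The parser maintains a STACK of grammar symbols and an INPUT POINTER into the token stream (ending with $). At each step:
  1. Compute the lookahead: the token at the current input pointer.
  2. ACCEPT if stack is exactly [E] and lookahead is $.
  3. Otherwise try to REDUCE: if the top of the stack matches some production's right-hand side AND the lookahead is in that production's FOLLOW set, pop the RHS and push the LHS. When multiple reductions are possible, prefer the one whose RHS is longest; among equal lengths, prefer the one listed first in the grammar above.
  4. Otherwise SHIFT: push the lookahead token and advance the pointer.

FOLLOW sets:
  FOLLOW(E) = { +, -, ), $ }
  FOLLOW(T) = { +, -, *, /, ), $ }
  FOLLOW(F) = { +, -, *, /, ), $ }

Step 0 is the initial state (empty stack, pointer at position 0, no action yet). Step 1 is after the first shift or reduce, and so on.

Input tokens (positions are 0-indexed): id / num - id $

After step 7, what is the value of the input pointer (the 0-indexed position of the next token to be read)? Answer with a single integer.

Step 1: shift id. Stack=[id] ptr=1 lookahead=/ remaining=[/ num - id $]
Step 2: reduce F->id. Stack=[F] ptr=1 lookahead=/ remaining=[/ num - id $]
Step 3: reduce T->F. Stack=[T] ptr=1 lookahead=/ remaining=[/ num - id $]
Step 4: shift /. Stack=[T /] ptr=2 lookahead=num remaining=[num - id $]
Step 5: shift num. Stack=[T / num] ptr=3 lookahead=- remaining=[- id $]
Step 6: reduce F->num. Stack=[T / F] ptr=3 lookahead=- remaining=[- id $]
Step 7: reduce T->T / F. Stack=[T] ptr=3 lookahead=- remaining=[- id $]

Answer: 3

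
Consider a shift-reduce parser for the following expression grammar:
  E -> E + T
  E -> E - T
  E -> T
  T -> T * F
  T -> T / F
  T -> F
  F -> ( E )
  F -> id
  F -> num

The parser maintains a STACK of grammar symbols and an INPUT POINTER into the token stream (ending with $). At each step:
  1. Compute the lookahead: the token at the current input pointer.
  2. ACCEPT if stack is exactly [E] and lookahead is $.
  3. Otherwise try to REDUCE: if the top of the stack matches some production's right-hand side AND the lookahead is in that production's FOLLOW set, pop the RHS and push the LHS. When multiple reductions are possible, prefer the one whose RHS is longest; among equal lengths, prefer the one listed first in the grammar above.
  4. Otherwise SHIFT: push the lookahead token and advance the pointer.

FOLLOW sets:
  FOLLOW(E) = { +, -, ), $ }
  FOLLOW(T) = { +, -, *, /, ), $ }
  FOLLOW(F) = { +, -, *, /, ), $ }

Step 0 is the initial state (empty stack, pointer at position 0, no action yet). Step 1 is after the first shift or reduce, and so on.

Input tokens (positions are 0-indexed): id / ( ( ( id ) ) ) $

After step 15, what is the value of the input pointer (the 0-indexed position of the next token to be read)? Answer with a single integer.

Step 1: shift id. Stack=[id] ptr=1 lookahead=/ remaining=[/ ( ( ( id ) ) ) $]
Step 2: reduce F->id. Stack=[F] ptr=1 lookahead=/ remaining=[/ ( ( ( id ) ) ) $]
Step 3: reduce T->F. Stack=[T] ptr=1 lookahead=/ remaining=[/ ( ( ( id ) ) ) $]
Step 4: shift /. Stack=[T /] ptr=2 lookahead=( remaining=[( ( ( id ) ) ) $]
Step 5: shift (. Stack=[T / (] ptr=3 lookahead=( remaining=[( ( id ) ) ) $]
Step 6: shift (. Stack=[T / ( (] ptr=4 lookahead=( remaining=[( id ) ) ) $]
Step 7: shift (. Stack=[T / ( ( (] ptr=5 lookahead=id remaining=[id ) ) ) $]
Step 8: shift id. Stack=[T / ( ( ( id] ptr=6 lookahead=) remaining=[) ) ) $]
Step 9: reduce F->id. Stack=[T / ( ( ( F] ptr=6 lookahead=) remaining=[) ) ) $]
Step 10: reduce T->F. Stack=[T / ( ( ( T] ptr=6 lookahead=) remaining=[) ) ) $]
Step 11: reduce E->T. Stack=[T / ( ( ( E] ptr=6 lookahead=) remaining=[) ) ) $]
Step 12: shift ). Stack=[T / ( ( ( E )] ptr=7 lookahead=) remaining=[) ) $]
Step 13: reduce F->( E ). Stack=[T / ( ( F] ptr=7 lookahead=) remaining=[) ) $]
Step 14: reduce T->F. Stack=[T / ( ( T] ptr=7 lookahead=) remaining=[) ) $]
Step 15: reduce E->T. Stack=[T / ( ( E] ptr=7 lookahead=) remaining=[) ) $]

Answer: 7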